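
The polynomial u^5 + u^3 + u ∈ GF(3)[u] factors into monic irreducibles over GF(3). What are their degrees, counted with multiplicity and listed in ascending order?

Write f(u) = u^5 + u^3 + u.
Roots in GF(3): f(0) = 0 → root; f(1) = 0 → root; f(2) = 0 → root.
Linear factors from roots: (u), (u - 1), (u + 1).
Complete factorization: f(u) = (u)·(u + 1)^2·(u - 1)^2.
Factor degrees with multiplicity: 1 + 1 + 1 + 1 + 1 = 5.

1, 1, 1, 1, 1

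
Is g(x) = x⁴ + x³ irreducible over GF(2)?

Check for roots in GF(2): g(0) = 0 → root; g(1) = 0 → root.
g(0) = 0, so (x) divides g(x); g is reducible.

No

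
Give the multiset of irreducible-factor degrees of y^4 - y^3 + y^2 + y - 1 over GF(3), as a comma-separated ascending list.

4

Write h(y) = y^4 - y^3 + y^2 + y - 1.
Roots in GF(3): h(0) = 2; h(1) = 1; h(2) = 1.
Complete factorization: h(y) = (y^4 - y^3 + y^2 + y - 1).
Factor degrees with multiplicity: 4 = 4.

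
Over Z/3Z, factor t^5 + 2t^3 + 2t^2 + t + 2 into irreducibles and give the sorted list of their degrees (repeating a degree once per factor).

1, 2, 2

Write f(t) = t^5 + 2t^3 + 2t^2 + t + 2.
Roots in Z/3Z: f(0) = 2; f(1) = 2; f(2) = 0 → root.
Linear factors from roots: (t + 1).
Complete factorization: f(t) = (t + 1)·(t^2 + 1)·(t^2 + 2t + 2).
Factor degrees with multiplicity: 1 + 2 + 2 = 5.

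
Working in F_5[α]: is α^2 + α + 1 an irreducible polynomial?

Yes

Write m(α) = α^2 + α + 1.
Check for roots in F_5: m(0) = 1; m(1) = 3; m(2) = 2; m(3) = 3; m(4) = 1.
No roots. A degree-2 polynomial over a field with no linear factor is irreducible.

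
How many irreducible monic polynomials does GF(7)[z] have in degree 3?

112

x^(7^3) − x is the product of all monic irreducibles of degree dividing 3; Möbius inversion gives N = (1/3) Σ μ(3/d)·7^d.
Divisors of 3: 1, 3; μ(3/d) for each: -1, 1.
Σ = − 7^1 + 7^3 = 336.
N = 336/3 = 112.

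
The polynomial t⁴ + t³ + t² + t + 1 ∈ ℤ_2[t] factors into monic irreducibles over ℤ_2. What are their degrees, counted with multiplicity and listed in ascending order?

Write g(t) = t⁴ + t³ + t² + t + 1.
Roots in ℤ_2: g(0) = 1; g(1) = 1.
Complete factorization: g(t) = (t⁴ + t³ + t² + t + 1).
Factor degrees with multiplicity: 4 = 4.

4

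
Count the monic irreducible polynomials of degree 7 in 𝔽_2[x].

18

x^(2^7) − x is the product of all monic irreducibles of degree dividing 7; Möbius inversion gives N = (1/7) Σ μ(7/d)·2^d.
Divisors of 7: 1, 7; μ(7/d) for each: -1, 1.
Σ = − 2^1 + 2^7 = 126.
N = 126/7 = 18.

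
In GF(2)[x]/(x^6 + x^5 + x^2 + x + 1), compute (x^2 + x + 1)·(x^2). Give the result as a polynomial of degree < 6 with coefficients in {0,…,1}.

Multiply in GF(2)[x]: (x^2 + x + 1)·(x^2) = x^4 + x^3 + x^2.
Reduced: x^4 + x^3 + x^2.

x^4 + x^3 + x^2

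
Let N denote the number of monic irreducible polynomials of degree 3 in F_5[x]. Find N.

40

The number of monic irreducibles of degree 3 over GF(5) is (1/3)·Σ_{d∣3} μ(3/d) 5^d.
Divisors of 3: 1, 3; μ(3/d) for each: -1, 1.
Σ = − 5^1 + 5^3 = 120.
N = 120/3 = 40.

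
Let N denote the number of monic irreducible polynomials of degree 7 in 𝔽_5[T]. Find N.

The number of monic irreducibles of degree 7 over GF(5) is (1/7)·Σ_{d∣7} μ(7/d) 5^d.
Divisors of 7: 1, 7; μ(7/d) for each: -1, 1.
Σ = − 5^1 + 5^7 = 78120.
N = 78120/7 = 11160.

11160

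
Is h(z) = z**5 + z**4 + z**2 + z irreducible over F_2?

No

Check for roots in F_2: h(0) = 0 → root; h(1) = 0 → root.
h(0) = 0, so (z) divides h(z); h is reducible.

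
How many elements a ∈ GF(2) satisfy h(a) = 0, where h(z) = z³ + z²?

2

Evaluate at each of the 2 elements of GF(2):
h(0) = 0 → root; h(1) = 0 → root.
Roots: {0, 1}.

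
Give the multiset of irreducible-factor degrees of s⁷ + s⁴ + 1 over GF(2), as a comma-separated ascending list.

7

Write f(s) = s⁷ + s⁴ + 1.
Roots in GF(2): f(0) = 1; f(1) = 1.
Complete factorization: f(s) = (s⁷ + s⁴ + 1).
Factor degrees with multiplicity: 7 = 7.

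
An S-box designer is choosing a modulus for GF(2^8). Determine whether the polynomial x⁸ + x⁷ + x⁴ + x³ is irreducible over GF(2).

No

Write g(x) = x⁸ + x⁷ + x⁴ + x³.
Check for roots in GF(2): g(0) = 0 → root; g(1) = 0 → root.
g(0) = 0, so (x) divides g(x); g is reducible.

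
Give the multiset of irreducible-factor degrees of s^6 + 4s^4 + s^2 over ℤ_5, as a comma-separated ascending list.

1, 1, 2, 2

Write h(s) = s^6 + 4s^4 + s^2.
Roots in ℤ_5: h(0) = 0 → root; h(1) = 1; h(2) = 2; h(3) = 2; h(4) = 1.
Linear factors from roots: (s).
Complete factorization: h(s) = (s)^2·(s^2 + 2s + 4)·(s^2 + 3s + 4).
Factor degrees with multiplicity: 1 + 1 + 2 + 2 = 6.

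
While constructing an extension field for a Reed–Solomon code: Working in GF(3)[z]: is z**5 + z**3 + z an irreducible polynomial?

Write f(z) = z**5 + z**3 + z.
Check for roots in GF(3): f(0) = 0 → root; f(1) = 0 → root; f(2) = 0 → root.
f(0) = 0, so (z) divides f(z); f is reducible.

No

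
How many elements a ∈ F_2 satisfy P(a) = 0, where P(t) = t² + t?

Evaluate at each of the 2 elements of F_2:
P(0) = 0 → root; P(1) = 0 → root.
Roots: {0, 1}.

2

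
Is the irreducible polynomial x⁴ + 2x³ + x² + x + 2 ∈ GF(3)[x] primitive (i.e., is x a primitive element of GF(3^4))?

Yes

Write f(x) = x⁴ + 2x³ + x² + x + 2.
|GF(3^4)^×| = 3^4 − 1 = 80. Prime factorization: 80 = 2^4·5.
f is primitive ⇔ x has order 80 in GF(3)[x]/(f), i.e. x^(80/q) ≠ 1 for each prime q | 80.
x^(40) mod f = 2.
x^(16) mod f = x³ + 1.
None equal 1, so x has full order 80; f is primitive.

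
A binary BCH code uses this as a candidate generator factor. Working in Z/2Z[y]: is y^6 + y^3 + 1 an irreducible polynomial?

Write m(y) = y^6 + y^3 + 1.
Check for roots in Z/2Z: m(0) = 1; m(1) = 1.
No roots, so no linear factors.
Monic irreducibles of degree 2 over GF(2): y^2 + y + 1.
None of them divide m (all give nonzero remainder).
Monic irreducibles of degree 3 over GF(2): y^3 + y + 1, y^3 + y^2 + 1.
None of them divide m (all give nonzero remainder).
No irreducible factor of degree ≤ 3 exists, so m is irreducible over GF(2).

Yes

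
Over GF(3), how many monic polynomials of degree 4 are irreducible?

18

x^(3^4) − x is the product of all monic irreducibles of degree dividing 4; Möbius inversion gives N = (1/4) Σ μ(4/d)·3^d.
Divisors of 4: 1, 2, 4; μ(4/d) for each: 0, -1, 1.
Σ = − 3^2 + 3^4 = 72.
N = 72/4 = 18.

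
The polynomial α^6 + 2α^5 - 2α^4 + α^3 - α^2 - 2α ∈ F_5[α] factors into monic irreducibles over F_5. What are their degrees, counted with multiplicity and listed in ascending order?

Write h(α) = α^6 + 2α^5 - 2α^4 + α^3 - α^2 - 2α.
Roots in F_5: h(0) = 0 → root; h(1) = 4; h(2) = 1; h(3) = 0 → root; h(4) = 2.
Linear factors from roots: (α), (α + 2).
Complete factorization: h(α) = (α)·(α + 2)·(α^2 + α + 2)·(α^2 - α + 2).
Factor degrees with multiplicity: 1 + 1 + 2 + 2 = 6.

1, 1, 2, 2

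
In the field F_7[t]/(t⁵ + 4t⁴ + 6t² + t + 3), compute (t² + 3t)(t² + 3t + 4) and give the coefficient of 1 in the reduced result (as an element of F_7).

Multiply in F_7[t]: (t² + 3t)·(t² + 3t + 4) = t⁴ + 6t³ + 6t² + 5t.
Reduced: t⁴ + 6t³ + 6t² + 5t.

0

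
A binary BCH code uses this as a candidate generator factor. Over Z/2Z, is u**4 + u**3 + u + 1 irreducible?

No

Write f(u) = u**4 + u**3 + u + 1.
Check for roots in Z/2Z: f(0) = 1; f(1) = 0 → root.
f(1) = 0, so (u − 1) divides f(u); f is reducible.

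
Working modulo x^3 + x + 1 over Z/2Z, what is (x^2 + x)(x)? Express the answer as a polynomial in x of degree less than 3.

Multiply in Z/2Z[x]: (x^2 + x)·(x) = x^3 + x^2.
Reduce using x^3 ≡ x + 1 (mod x^3 + x + 1).
Reduced: x^2 + x + 1.

x^2 + x + 1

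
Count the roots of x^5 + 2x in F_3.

3

Write f(x) = x^5 + 2x.
Evaluate at each of the 3 elements of F_3:
f(0) = 0 → root; f(1) = 0 → root; f(2) = 0 → root.
Roots: {0, 1, 2}.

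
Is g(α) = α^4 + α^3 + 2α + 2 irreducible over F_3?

Check for roots in F_3: g(0) = 2; g(1) = 0 → root; g(2) = 0 → root.
g(1) = 0, so (α − 1) divides g(α); g is reducible.

No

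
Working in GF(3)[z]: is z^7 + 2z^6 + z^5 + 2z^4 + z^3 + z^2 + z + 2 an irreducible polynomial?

No

Write f(z) = z^7 + 2z^6 + z^5 + 2z^4 + z^3 + z^2 + z + 2.
Check for roots in GF(3): f(0) = 2; f(1) = 2; f(2) = 0 → root.
f(2) = 0, so (z − 2) divides f(z); f is reducible.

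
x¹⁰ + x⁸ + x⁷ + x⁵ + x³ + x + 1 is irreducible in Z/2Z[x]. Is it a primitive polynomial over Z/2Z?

No

Write f(x) = x¹⁰ + x⁸ + x⁷ + x⁵ + x³ + x + 1.
|GF(2^10)^×| = 2^10 − 1 = 1023. Prime factorization: 1023 = 3·11·31.
f is primitive ⇔ x has order 1023 in GF(2)[x]/(f), i.e. x^(1023/q) ≠ 1 for each prime q | 1023.
x^(341) mod f = 1
x^(93) mod f = x⁸ + x⁷ + x⁶ + x⁵ + x⁴ + x³ + x.
x^(33) mod f = x⁸ + x⁷ + x⁶ + x².
Since x^(341) = 1, the order of x divides 341 < 1023; not primitive.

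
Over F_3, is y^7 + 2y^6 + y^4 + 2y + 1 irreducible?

Write m(y) = y^7 + 2y^6 + y^4 + 2y + 1.
Check for roots in F_3: m(0) = 1; m(1) = 1; m(2) = 1.
No roots, so no linear factors.
Monic irreducibles of degree 2 over GF(3): y^2 + 1, y^2 + y + 2, y^2 + 2y + 2.
None of them divide m (all give nonzero remainder).
Degree-3 irreducible divisors: test the 8 monic irreducibles of degree 3 over GF(3).
None of them divide m (all give nonzero remainder).
No irreducible factor of degree ≤ 3 exists, so m is irreducible over GF(3).

Yes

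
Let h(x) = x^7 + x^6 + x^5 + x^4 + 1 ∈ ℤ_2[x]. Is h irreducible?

Yes

Check for roots in ℤ_2: h(0) = 1; h(1) = 1.
No roots, so no linear factors.
Monic irreducibles of degree 2 over GF(2): x^2 + x + 1.
None of them divide h (all give nonzero remainder).
Monic irreducibles of degree 3 over GF(2): x^3 + x + 1, x^3 + x^2 + 1.
None of them divide h (all give nonzero remainder).
No irreducible factor of degree ≤ 3 exists, so h is irreducible over GF(2).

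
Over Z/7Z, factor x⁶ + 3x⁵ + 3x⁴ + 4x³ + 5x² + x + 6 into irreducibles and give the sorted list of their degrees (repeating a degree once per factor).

1, 1, 2, 2

Write f(x) = x⁶ + 3x⁵ + 3x⁴ + 4x³ + 5x² + x + 6.
Linear factors from roots: (x + 1).
Complete factorization: f(x) = (x + 1)^2·(x² + 2x + 5)·(x² + 6x + 4).
Factor degrees with multiplicity: 1 + 1 + 2 + 2 = 6.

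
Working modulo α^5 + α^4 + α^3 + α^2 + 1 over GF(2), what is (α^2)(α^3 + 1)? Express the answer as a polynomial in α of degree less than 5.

Multiply in GF(2)[α]: (α^2)·(α^3 + 1) = α^5 + α^2.
Reduce using α^5 ≡ α^4 + α^3 + α^2 + 1 (mod α^5 + α^4 + α^3 + α^2 + 1).
Reduced: α^4 + α^3 + 1.

α^4 + α^3 + 1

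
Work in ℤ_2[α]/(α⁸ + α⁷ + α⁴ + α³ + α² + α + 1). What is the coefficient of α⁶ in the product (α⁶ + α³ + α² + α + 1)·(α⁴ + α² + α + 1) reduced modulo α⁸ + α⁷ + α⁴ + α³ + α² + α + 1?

Multiply in ℤ_2[α]: (α⁶ + α³ + α² + α + 1)·(α⁴ + α² + α + 1) = α¹⁰ + α⁸ + α⁴ + α³ + α² + 1.
Reduce using α⁸ ≡ α⁷ + α⁴ + α³ + α² + α + 1 (mod α⁸ + α⁷ + α⁴ + α³ + α² + α + 1).
Reduced: α⁶ + α⁴ + α³ + α² + α + 1.

1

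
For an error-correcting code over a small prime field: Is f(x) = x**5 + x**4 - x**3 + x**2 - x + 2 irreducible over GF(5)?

Check for roots in GF(5): f(0) = 2; f(1) = 3; f(2) = 4; f(3) = 0 → root; f(4) = 0 → root.
f(3) = 0, so (x − 3) divides f(x); f is reducible.

No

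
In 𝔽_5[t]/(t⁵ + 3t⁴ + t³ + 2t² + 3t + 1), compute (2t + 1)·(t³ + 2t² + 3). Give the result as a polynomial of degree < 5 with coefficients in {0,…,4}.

2t^4 + 2t^2 + t + 3

Multiply in 𝔽_5[t]: (2t + 1)·(t³ + 2t² + 3) = 2t⁴ + 2t² + t + 3.
Reduced: 2t⁴ + 2t² + t + 3.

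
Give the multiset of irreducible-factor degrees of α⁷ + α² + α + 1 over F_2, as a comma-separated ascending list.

1, 1, 1, 4

Write g(α) = α⁷ + α² + α + 1.
Roots in F_2: g(0) = 1; g(1) = 0 → root.
Linear factors from roots: (α + 1).
Complete factorization: g(α) = (α + 1)^3·(α⁴ + α³ + 1).
Factor degrees with multiplicity: 1 + 1 + 1 + 4 = 7.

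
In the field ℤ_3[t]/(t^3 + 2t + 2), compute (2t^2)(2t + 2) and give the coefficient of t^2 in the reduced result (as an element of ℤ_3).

Multiply in ℤ_3[t]: (2t^2)·(2t + 2) = t^3 + t^2.
Reduce using t^3 ≡ t + 1 (mod t^3 + 2t + 2).
Reduced: t^2 + t + 1.

1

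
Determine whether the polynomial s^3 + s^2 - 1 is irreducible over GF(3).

Yes

Write h(s) = s^3 + s^2 - 1.
Check for roots in GF(3): h(0) = 2; h(1) = 1; h(2) = 2.
No roots. A degree-3 polynomial over a field with no linear factor is irreducible.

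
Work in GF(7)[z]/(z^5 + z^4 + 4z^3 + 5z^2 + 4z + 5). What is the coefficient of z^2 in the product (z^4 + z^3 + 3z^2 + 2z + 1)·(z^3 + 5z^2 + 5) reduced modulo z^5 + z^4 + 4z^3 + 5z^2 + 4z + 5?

Multiply in GF(7)[z]: (z^4 + z^3 + 3z^2 + 2z + 1)·(z^3 + 5z^2 + 5) = z^7 + 6z^6 + z^5 + z^4 + 2z^3 + 6z^2 + 3z + 5.
Reduce using z^5 ≡ 6z^4 + 3z^3 + 2z^2 + 3z + 2 (mod z^5 + z^4 + 4z^3 + 5z^2 + 4z + 5).
Reduced: 5z^4 + 5z^3 + 3z + 3.

0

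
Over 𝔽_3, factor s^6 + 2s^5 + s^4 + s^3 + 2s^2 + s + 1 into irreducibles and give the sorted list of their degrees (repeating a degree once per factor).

Write h(s) = s^6 + 2s^5 + s^4 + s^3 + 2s^2 + s + 1.
Roots in 𝔽_3: h(0) = 1; h(1) = 0 → root; h(2) = 1.
Linear factors from roots: (s + 2).
Complete factorization: h(s) = (s + 2)·(s^2 + s + 2)·(s^3 + 2s^2 + 1).
Factor degrees with multiplicity: 1 + 2 + 3 = 6.

1, 2, 3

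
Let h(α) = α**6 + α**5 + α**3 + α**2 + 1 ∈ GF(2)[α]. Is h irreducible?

Yes

Check for roots in GF(2): h(0) = 1; h(1) = 1.
No roots, so no linear factors.
Monic irreducibles of degree 2 over GF(2): α**2 + α + 1.
None of them divide h (all give nonzero remainder).
Monic irreducibles of degree 3 over GF(2): α**3 + α + 1, α**3 + α**2 + 1.
None of them divide h (all give nonzero remainder).
No irreducible factor of degree ≤ 3 exists, so h is irreducible over GF(2).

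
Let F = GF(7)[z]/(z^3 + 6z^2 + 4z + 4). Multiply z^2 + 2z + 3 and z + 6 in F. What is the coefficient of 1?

Multiply in GF(7)[z]: (z^2 + 2z + 3)·(z + 6) = z^3 + z^2 + z + 4.
Reduce using z^3 ≡ z^2 + 3z + 3 (mod z^3 + 6z^2 + 4z + 4).
Reduced: 2z^2 + 4z.

0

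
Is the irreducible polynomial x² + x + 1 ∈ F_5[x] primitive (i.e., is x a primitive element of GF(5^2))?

No

Write f(x) = x² + x + 1.
|GF(5^2)^×| = 5^2 − 1 = 24. Prime factorization: 24 = 2^3·3.
f is primitive ⇔ x has order 24 in GF(5)[x]/(f), i.e. x^(24/q) ≠ 1 for each prime q | 24.
x^(12) mod f = 1
x^(8) mod f = 4x + 4.
Since x^(12) = 1, the order of x divides 12 < 24; not primitive.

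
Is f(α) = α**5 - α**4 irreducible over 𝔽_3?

Check for roots in 𝔽_3: f(0) = 0 → root; f(1) = 0 → root; f(2) = 1.
f(0) = 0, so (α) divides f(α); f is reducible.

No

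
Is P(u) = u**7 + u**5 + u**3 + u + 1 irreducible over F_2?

Check for roots in F_2: P(0) = 1; P(1) = 1.
No roots, so no linear factors.
Monic irreducibles of degree 2 over GF(2): u**2 + u + 1.
None of them divide P (all give nonzero remainder).
Monic irreducibles of degree 3 over GF(2): u**3 + u + 1, u**3 + u**2 + 1.
None of them divide P (all give nonzero remainder).
No irreducible factor of degree ≤ 3 exists, so P is irreducible over GF(2).

Yes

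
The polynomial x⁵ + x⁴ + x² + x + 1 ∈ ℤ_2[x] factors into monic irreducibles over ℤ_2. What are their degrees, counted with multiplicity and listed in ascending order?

Write f(x) = x⁵ + x⁴ + x² + x + 1.
Roots in ℤ_2: f(0) = 1; f(1) = 1.
Complete factorization: f(x) = (x⁵ + x⁴ + x² + x + 1).
Factor degrees with multiplicity: 5 = 5.

5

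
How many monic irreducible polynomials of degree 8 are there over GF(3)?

By the necklace-counting formula, N_3(8) = (1/8) Σ_{d|8} μ(8/d)·3^d.
Divisors of 8: 1, 2, 4, 8; μ(8/d) for each: 0, 0, -1, 1.
Σ = − 3^4 + 3^8 = 6480.
N = 6480/8 = 810.

810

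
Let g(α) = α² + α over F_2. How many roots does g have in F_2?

2

Evaluate at each of the 2 elements of F_2:
g(0) = 0 → root; g(1) = 0 → root.
Roots: {0, 1}.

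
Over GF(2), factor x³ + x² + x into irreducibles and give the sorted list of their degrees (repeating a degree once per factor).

1, 2

Write f(x) = x³ + x² + x.
Roots in GF(2): f(0) = 0 → root; f(1) = 1.
Linear factors from roots: (x).
Complete factorization: f(x) = (x)·(x² + x + 1).
Factor degrees with multiplicity: 1 + 2 = 3.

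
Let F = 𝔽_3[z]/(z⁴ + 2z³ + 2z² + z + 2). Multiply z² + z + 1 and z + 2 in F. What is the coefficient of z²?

0

Multiply in 𝔽_3[z]: (z² + z + 1)·(z + 2) = z³ + 2.
Reduced: z³ + 2.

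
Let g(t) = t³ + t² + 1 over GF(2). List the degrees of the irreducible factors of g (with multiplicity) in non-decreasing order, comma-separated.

Roots in GF(2): g(0) = 1; g(1) = 1.
Complete factorization: g(t) = (t³ + t² + 1).
Factor degrees with multiplicity: 3 = 3.

3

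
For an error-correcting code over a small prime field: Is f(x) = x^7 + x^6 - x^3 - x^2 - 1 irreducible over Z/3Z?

Yes

Check for roots in Z/3Z: f(0) = 2; f(1) = 2; f(2) = 2.
No roots, so no linear factors.
Monic irreducibles of degree 2 over GF(3): x^2 + 1, x^2 + x - 1, x^2 - x - 1.
None of them divide f (all give nonzero remainder).
Degree-3 irreducible divisors: test the 8 monic irreducibles of degree 3 over GF(3).
None of them divide f (all give nonzero remainder).
No irreducible factor of degree ≤ 3 exists, so f is irreducible over GF(3).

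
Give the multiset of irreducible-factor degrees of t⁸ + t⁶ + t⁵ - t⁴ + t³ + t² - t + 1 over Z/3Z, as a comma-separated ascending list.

Write g(t) = t⁸ + t⁶ + t⁵ - t⁴ + t³ + t² - t + 1.
Roots in Z/3Z: g(0) = 1; g(1) = 1; g(2) = 2.
Complete factorization: g(t) = (t⁸ + t⁶ + t⁵ - t⁴ + t³ + t² - t + 1).
Factor degrees with multiplicity: 8 = 8.

8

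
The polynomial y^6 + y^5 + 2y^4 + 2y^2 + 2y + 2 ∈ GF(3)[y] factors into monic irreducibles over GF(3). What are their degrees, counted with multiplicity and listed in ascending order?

6

Write g(y) = y^6 + y^5 + 2y^4 + 2y^2 + 2y + 2.
Roots in GF(3): g(0) = 2; g(1) = 1; g(2) = 1.
Complete factorization: g(y) = (y^6 + y^5 + 2y^4 + 2y^2 + 2y + 2).
Factor degrees with multiplicity: 6 = 6.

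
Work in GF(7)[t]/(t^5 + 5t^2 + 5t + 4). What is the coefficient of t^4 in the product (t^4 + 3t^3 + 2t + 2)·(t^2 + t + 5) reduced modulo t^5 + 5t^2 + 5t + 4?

1

Multiply in GF(7)[t]: (t^4 + 3t^3 + 2t + 2)·(t^2 + t + 5) = t^6 + 4t^5 + t^4 + 3t^3 + 4t^2 + 5t + 3.
Reduce using t^5 ≡ 2t^2 + 2t + 3 (mod t^5 + 5t^2 + 5t + 4).
Reduced: t^4 + 5t^3 + 2t + 1.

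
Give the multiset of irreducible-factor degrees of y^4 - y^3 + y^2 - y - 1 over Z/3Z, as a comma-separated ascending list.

1, 3

Write f(y) = y^4 - y^3 + y^2 - y - 1.
Roots in Z/3Z: f(0) = 2; f(1) = 2; f(2) = 0 → root.
Linear factors from roots: (y + 1).
Complete factorization: f(y) = (y + 1)·(y^3 + y^2 - 1).
Factor degrees with multiplicity: 1 + 3 = 4.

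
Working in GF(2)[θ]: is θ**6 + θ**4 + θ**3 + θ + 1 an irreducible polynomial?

Write m(θ) = θ**6 + θ**4 + θ**3 + θ + 1.
Check for roots in GF(2): m(0) = 1; m(1) = 1.
No roots, so no linear factors.
Monic irreducibles of degree 2 over GF(2): θ**2 + θ + 1.
None of them divide m (all give nonzero remainder).
Monic irreducibles of degree 3 over GF(2): θ**3 + θ + 1, θ**3 + θ**2 + 1.
None of them divide m (all give nonzero remainder).
No irreducible factor of degree ≤ 3 exists, so m is irreducible over GF(2).

Yes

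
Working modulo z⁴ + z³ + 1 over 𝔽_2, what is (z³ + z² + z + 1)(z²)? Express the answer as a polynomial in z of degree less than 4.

z^3 + z^2 + z

Multiply in 𝔽_2[z]: (z³ + z² + z + 1)·(z²) = z⁵ + z⁴ + z³ + z².
Reduce using z⁴ ≡ z³ + 1 (mod z⁴ + z³ + 1).
Reduced: z³ + z² + z.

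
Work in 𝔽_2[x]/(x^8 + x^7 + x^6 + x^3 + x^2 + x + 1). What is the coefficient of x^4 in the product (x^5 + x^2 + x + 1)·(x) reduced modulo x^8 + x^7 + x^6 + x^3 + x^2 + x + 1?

Multiply in 𝔽_2[x]: (x^5 + x^2 + x + 1)·(x) = x^6 + x^3 + x^2 + x.
Reduced: x^6 + x^3 + x^2 + x.

0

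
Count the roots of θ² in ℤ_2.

1

Write h(θ) = θ².
Evaluate at each of the 2 elements of ℤ_2:
h(0) = 0 → root; h(1) = 1.
Roots: {0}.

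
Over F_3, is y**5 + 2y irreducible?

Write P(y) = y**5 + 2y.
Check for roots in F_3: P(0) = 0 → root; P(1) = 0 → root; P(2) = 0 → root.
P(0) = 0, so (y) divides P(y); P is reducible.

No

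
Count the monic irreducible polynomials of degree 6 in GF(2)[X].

Gauss's count: N_{2}(6) = (1/6) Σ_{d|6} μ(6/d)·2^d.
Divisors of 6: 1, 2, 3, 6; μ(6/d) for each: 1, -1, -1, 1.
Σ = 2^1 − 2^2 − 2^3 + 2^6 = 54.
N = 54/6 = 9.

9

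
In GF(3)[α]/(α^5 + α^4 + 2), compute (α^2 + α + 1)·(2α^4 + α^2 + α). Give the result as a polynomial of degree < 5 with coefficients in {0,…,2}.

2α^3 + 2α^2

Multiply in GF(3)[α]: (α^2 + α + 1)·(2α^4 + α^2 + α) = 2α^6 + 2α^5 + 2α^3 + 2α^2 + α.
Reduce using α^5 ≡ 2α^4 + 1 (mod α^5 + α^4 + 2).
Reduced: 2α^3 + 2α^2.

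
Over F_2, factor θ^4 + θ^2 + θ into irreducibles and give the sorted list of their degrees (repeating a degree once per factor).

1, 3

Write f(θ) = θ^4 + θ^2 + θ.
Roots in F_2: f(0) = 0 → root; f(1) = 1.
Linear factors from roots: (θ).
Complete factorization: f(θ) = (θ)·(θ^3 + θ + 1).
Factor degrees with multiplicity: 1 + 3 = 4.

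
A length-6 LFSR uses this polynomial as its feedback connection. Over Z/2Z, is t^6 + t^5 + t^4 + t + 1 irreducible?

Write h(t) = t^6 + t^5 + t^4 + t + 1.
Check for roots in Z/2Z: h(0) = 1; h(1) = 1.
No roots, so no linear factors.
Monic irreducibles of degree 2 over GF(2): t^2 + t + 1.
None of them divide h (all give nonzero remainder).
Monic irreducibles of degree 3 over GF(2): t^3 + t + 1, t^3 + t^2 + 1.
None of them divide h (all give nonzero remainder).
No irreducible factor of degree ≤ 3 exists, so h is irreducible over GF(2).

Yes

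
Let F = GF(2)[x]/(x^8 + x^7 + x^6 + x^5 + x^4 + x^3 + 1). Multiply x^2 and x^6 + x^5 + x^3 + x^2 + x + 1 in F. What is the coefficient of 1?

Multiply in GF(2)[x]: (x^2)·(x^6 + x^5 + x^3 + x^2 + x + 1) = x^8 + x^7 + x^5 + x^4 + x^3 + x^2.
Reduce using x^8 ≡ x^7 + x^6 + x^5 + x^4 + x^3 + 1 (mod x^8 + x^7 + x^6 + x^5 + x^4 + x^3 + 1).
Reduced: x^6 + x^2 + 1.

1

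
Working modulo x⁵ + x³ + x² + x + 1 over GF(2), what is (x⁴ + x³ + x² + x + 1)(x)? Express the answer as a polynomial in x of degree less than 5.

x^4 + 1

Multiply in GF(2)[x]: (x⁴ + x³ + x² + x + 1)·(x) = x⁵ + x⁴ + x³ + x² + x.
Reduce using x⁵ ≡ x³ + x² + x + 1 (mod x⁵ + x³ + x² + x + 1).
Reduced: x⁴ + 1.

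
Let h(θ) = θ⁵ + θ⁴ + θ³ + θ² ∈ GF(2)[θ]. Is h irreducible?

No

Check for roots in GF(2): h(0) = 0 → root; h(1) = 0 → root.
h(0) = 0, so (θ) divides h(θ); h is reducible.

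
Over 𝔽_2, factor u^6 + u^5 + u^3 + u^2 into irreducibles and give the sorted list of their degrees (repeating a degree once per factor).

Write g(u) = u^6 + u^5 + u^3 + u^2.
Roots in 𝔽_2: g(0) = 0 → root; g(1) = 0 → root.
Linear factors from roots: (u), (u + 1).
Complete factorization: g(u) = (u)^2·(u + 1)^2·(u^2 + u + 1).
Factor degrees with multiplicity: 1 + 1 + 1 + 1 + 2 = 6.

1, 1, 1, 1, 2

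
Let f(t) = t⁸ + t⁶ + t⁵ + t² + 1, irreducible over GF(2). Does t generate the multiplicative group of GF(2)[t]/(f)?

Yes

|GF(2^8)^×| = 2^8 − 1 = 255. Prime factorization: 255 = 3·5·17.
f is primitive ⇔ t has order 255 in GF(2)[t]/(f), i.e. t^(255/q) ≠ 1 for each prime q | 255.
t^(85) mod f = t⁷ + t³ + 1.
t^(51) mod f = t⁶ + t⁵ + 1.
t^(15) mod f = t⁷ + t⁶ + t⁵ + t⁴ + t² + t + 1.
None equal 1, so t has full order 255; f is primitive.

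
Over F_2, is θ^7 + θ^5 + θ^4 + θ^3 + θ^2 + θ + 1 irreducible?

Yes

Write m(θ) = θ^7 + θ^5 + θ^4 + θ^3 + θ^2 + θ + 1.
Check for roots in F_2: m(0) = 1; m(1) = 1.
No roots, so no linear factors.
Monic irreducibles of degree 2 over GF(2): θ^2 + θ + 1.
None of them divide m (all give nonzero remainder).
Monic irreducibles of degree 3 over GF(2): θ^3 + θ + 1, θ^3 + θ^2 + 1.
None of them divide m (all give nonzero remainder).
No irreducible factor of degree ≤ 3 exists, so m is irreducible over GF(2).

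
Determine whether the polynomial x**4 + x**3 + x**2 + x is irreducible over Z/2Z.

No

Write P(x) = x**4 + x**3 + x**2 + x.
Check for roots in Z/2Z: P(0) = 0 → root; P(1) = 0 → root.
P(0) = 0, so (x) divides P(x); P is reducible.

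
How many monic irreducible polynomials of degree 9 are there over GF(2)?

x^(2^9) − x is the product of all monic irreducibles of degree dividing 9; Möbius inversion gives N = (1/9) Σ μ(9/d)·2^d.
Divisors of 9: 1, 3, 9; μ(9/d) for each: 0, -1, 1.
Σ = − 2^3 + 2^9 = 504.
N = 504/9 = 56.

56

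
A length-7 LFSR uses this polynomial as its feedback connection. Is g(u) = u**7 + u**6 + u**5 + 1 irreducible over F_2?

Check for roots in F_2: g(0) = 1; g(1) = 0 → root.
g(1) = 0, so (u − 1) divides g(u); g is reducible.

No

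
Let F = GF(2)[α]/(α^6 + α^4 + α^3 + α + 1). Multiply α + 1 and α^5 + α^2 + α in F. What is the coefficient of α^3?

Multiply in GF(2)[α]: (α + 1)·(α^5 + α^2 + α) = α^6 + α^5 + α^3 + α.
Reduce using α^6 ≡ α^4 + α^3 + α + 1 (mod α^6 + α^4 + α^3 + α + 1).
Reduced: α^5 + α^4 + 1.

0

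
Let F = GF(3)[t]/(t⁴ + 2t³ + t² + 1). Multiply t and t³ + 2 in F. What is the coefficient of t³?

Multiply in GF(3)[t]: (t)·(t³ + 2) = t⁴ + 2t.
Reduce using t⁴ ≡ t³ + 2t² + 2 (mod t⁴ + 2t³ + t² + 1).
Reduced: t³ + 2t² + 2t + 2.

1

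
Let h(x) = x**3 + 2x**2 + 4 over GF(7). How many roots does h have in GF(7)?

2

Evaluate at each of the 7 elements of GF(7):
h(0) = 4; h(1) = 0 → root; h(2) = 6; h(3) = 0 → root; h(4) = 2; h(5) = 4; h(6) = 5.
Roots: {1, 3}.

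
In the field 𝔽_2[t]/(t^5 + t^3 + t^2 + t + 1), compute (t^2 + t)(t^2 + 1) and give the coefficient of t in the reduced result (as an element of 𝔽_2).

Multiply in 𝔽_2[t]: (t^2 + t)·(t^2 + 1) = t^4 + t^3 + t^2 + t.
Reduced: t^4 + t^3 + t^2 + t.

1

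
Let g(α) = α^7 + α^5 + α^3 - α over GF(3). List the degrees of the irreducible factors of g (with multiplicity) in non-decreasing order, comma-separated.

Roots in GF(3): g(0) = 0 → root; g(1) = 2; g(2) = 1.
Linear factors from roots: (α).
Complete factorization: g(α) = (α)·(α^3 - α + 1)·(α^3 - α - 1).
Factor degrees with multiplicity: 1 + 3 + 3 = 7.

1, 3, 3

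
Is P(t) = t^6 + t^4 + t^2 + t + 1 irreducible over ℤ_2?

Check for roots in ℤ_2: P(0) = 1; P(1) = 1.
No roots, so no linear factors.
Monic irreducibles of degree 2 over GF(2): t^2 + t + 1.
None of them divide P (all give nonzero remainder).
Monic irreducibles of degree 3 over GF(2): t^3 + t + 1, t^3 + t^2 + 1.
None of them divide P (all give nonzero remainder).
No irreducible factor of degree ≤ 3 exists, so P is irreducible over GF(2).

Yes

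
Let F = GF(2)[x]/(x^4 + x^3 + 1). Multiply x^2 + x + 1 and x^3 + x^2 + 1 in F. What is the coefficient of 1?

Multiply in GF(2)[x]: (x^2 + x + 1)·(x^3 + x^2 + 1) = x^5 + x + 1.
Reduce using x^4 ≡ x^3 + 1 (mod x^4 + x^3 + 1).
Reduced: x^3.

0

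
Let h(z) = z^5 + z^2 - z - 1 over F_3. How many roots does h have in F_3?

Evaluate at each of the 3 elements of F_3:
h(0) = 2; h(1) = 0 → root; h(2) = 0 → root.
Roots: {1, 2}.

2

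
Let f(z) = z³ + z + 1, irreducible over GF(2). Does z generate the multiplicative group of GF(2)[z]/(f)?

Yes

|GF(2^3)^×| = 2^3 − 1 = 7. Prime factorization: 7 = 7.
f is primitive ⇔ z has order 7 in GF(2)[z]/(f), i.e. z^(7/q) ≠ 1 for each prime q | 7.
z^(1) mod f = z.
None equal 1, so z has full order 7; f is primitive.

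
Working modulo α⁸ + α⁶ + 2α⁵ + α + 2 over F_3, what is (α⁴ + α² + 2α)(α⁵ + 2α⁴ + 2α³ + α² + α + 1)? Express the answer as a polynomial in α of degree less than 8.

2α^7 + α^6 + 2α^2 + α + 2

Multiply in F_3[α]: (α⁴ + α² + 2α)·(α⁵ + 2α⁴ + 2α³ + α² + α + 1) = α⁹ + 2α⁸ + 2α⁶ + α⁵ + 2α.
Reduce using α⁸ ≡ 2α⁶ + α⁵ + 2α + 1 (mod α⁸ + α⁶ + 2α⁵ + α + 2).
Reduced: 2α⁷ + α⁶ + 2α² + α + 2.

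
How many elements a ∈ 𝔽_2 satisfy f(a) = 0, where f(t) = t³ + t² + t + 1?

1

Evaluate at each of the 2 elements of 𝔽_2:
f(0) = 1; f(1) = 0 → root.
Roots: {1}.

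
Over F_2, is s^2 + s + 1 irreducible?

Yes

Write m(s) = s^2 + s + 1.
Check for roots in F_2: m(0) = 1; m(1) = 1.
No roots. A degree-2 polynomial over a field with no linear factor is irreducible.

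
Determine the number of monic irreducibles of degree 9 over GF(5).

Gauss's count: N_{5}(9) = (1/9) Σ_{d|9} μ(9/d)·5^d.
Divisors of 9: 1, 3, 9; μ(9/d) for each: 0, -1, 1.
Σ = − 5^3 + 5^9 = 1953000.
N = 1953000/9 = 217000.

217000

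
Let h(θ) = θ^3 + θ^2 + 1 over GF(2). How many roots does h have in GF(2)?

Evaluate at each of the 2 elements of GF(2):
h(0) = 1; h(1) = 1.
No element is a root.

0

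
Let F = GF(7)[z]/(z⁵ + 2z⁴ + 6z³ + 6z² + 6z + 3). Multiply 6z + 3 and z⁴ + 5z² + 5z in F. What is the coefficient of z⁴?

5

Multiply in GF(7)[z]: (6z + 3)·(z⁴ + 5z² + 5z) = 6z⁵ + 3z⁴ + 2z³ + 3z² + z.
Reduce using z⁵ ≡ 5z⁴ + z³ + z² + z + 4 (mod z⁵ + 2z⁴ + 6z³ + 6z² + 6z + 3).
Reduced: 5z⁴ + z³ + 2z² + 3.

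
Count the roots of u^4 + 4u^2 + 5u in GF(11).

4

Write h(u) = u^4 + 4u^2 + 5u.
Evaluate at each of the 11 elements of GF(11):
h(0) = 0 → root; h(1) = 10; h(2) = 9; h(3) = 0 → root; h(4) = 10; h(5) = 2; h(6) = 7; h(7) = 3; h(8) = 3; h(9) = 0 → root; h(10) = 0 → root.
Roots: {0, 3, 9, 10}.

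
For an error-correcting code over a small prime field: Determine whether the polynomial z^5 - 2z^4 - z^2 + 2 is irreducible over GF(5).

No

Write h(z) = z^5 - 2z^4 - z^2 + 2.
Check for roots in GF(5): h(0) = 2; h(1) = 0 → root; h(2) = 3; h(3) = 4; h(4) = 3.
h(1) = 0, so (z − 1) divides h(z); h is reducible.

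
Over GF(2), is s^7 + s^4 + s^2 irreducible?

Write g(s) = s^7 + s^4 + s^2.
Check for roots in GF(2): g(0) = 0 → root; g(1) = 1.
g(0) = 0, so (s) divides g(s); g is reducible.

No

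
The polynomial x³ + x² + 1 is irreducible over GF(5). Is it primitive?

Write f(x) = x³ + x² + 1.
|GF(5^3)^×| = 5^3 − 1 = 124. Prime factorization: 124 = 2^2·31.
f is primitive ⇔ x has order 124 in GF(5)[x]/(f), i.e. x^(124/q) ≠ 1 for each prime q | 124.
x^(62) mod f = 1
x^(4) mod f = x² + 4x + 1.
Since x^(62) = 1, the order of x divides 62 < 124; not primitive.

No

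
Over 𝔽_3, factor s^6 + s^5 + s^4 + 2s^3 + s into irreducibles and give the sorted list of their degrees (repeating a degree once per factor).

1, 1, 2, 2

Write g(s) = s^6 + s^5 + s^4 + 2s^3 + s.
Roots in 𝔽_3: g(0) = 0 → root; g(1) = 0 → root; g(2) = 1.
Linear factors from roots: (s), (s + 2).
Complete factorization: g(s) = (s)·(s + 2)·(s^2 + 1)·(s^2 + 2s + 2).
Factor degrees with multiplicity: 1 + 1 + 2 + 2 = 6.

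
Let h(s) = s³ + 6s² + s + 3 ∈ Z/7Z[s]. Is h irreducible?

No

Check for roots in Z/7Z: h(0) = 3; h(1) = 4; h(2) = 2; h(3) = 3; h(4) = 6; h(5) = 3; h(6) = 0 → root.
h(6) = 0, so (s − 6) divides h(s); h is reducible.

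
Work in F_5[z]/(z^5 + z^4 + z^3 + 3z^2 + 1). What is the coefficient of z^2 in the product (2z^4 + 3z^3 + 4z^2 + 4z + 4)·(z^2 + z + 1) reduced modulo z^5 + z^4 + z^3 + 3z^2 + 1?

3

Multiply in F_5[z]: (2z^4 + 3z^3 + 4z^2 + 4z + 4)·(z^2 + z + 1) = 2z^6 + 4z^4 + z^3 + 2z^2 + 3z + 4.
Reduce using z^5 ≡ 4z^4 + 4z^3 + 2z^2 + 4 (mod z^5 + z^4 + z^3 + 3z^2 + 1).
Reduced: 4z^4 + 2z^3 + 3z^2 + z + 1.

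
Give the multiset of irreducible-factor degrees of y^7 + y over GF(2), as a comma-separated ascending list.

Write f(y) = y^7 + y.
Roots in GF(2): f(0) = 0 → root; f(1) = 0 → root.
Linear factors from roots: (y), (y + 1).
Complete factorization: f(y) = (y)·(y + 1)^2·(y^2 + y + 1)^2.
Factor degrees with multiplicity: 1 + 1 + 1 + 2 + 2 = 7.

1, 1, 1, 2, 2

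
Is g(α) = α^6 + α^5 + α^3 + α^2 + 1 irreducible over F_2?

Check for roots in F_2: g(0) = 1; g(1) = 1.
No roots, so no linear factors.
Monic irreducibles of degree 2 over GF(2): α^2 + α + 1.
None of them divide g (all give nonzero remainder).
Monic irreducibles of degree 3 over GF(2): α^3 + α + 1, α^3 + α^2 + 1.
None of them divide g (all give nonzero remainder).
No irreducible factor of degree ≤ 3 exists, so g is irreducible over GF(2).

Yes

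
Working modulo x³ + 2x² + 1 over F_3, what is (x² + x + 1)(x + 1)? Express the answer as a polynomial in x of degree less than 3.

Multiply in F_3[x]: (x² + x + 1)·(x + 1) = x³ + 2x² + 2x + 1.
Reduce using x³ ≡ x² + 2 (mod x³ + 2x² + 1).
Reduced: 2x.

2x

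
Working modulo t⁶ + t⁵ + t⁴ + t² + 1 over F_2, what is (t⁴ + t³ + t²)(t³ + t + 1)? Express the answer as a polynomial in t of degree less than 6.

Multiply in F_2[t]: (t⁴ + t³ + t²)·(t³ + t + 1) = t⁷ + t⁶ + t².
Reduce using t⁶ ≡ t⁵ + t⁴ + t² + 1 (mod t⁶ + t⁵ + t⁴ + t² + 1).
Reduced: t⁵ + t³ + t² + t.

t^5 + t^3 + t^2 + t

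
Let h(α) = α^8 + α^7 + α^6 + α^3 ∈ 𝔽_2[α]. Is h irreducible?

No

Check for roots in 𝔽_2: h(0) = 0 → root; h(1) = 0 → root.
h(0) = 0, so (α) divides h(α); h is reducible.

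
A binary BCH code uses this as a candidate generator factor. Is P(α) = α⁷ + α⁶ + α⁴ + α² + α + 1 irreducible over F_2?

Check for roots in F_2: P(0) = 1; P(1) = 0 → root.
P(1) = 0, so (α − 1) divides P(α); P is reducible.

No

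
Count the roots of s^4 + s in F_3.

2

Write f(s) = s^4 + s.
Evaluate at each of the 3 elements of F_3:
f(0) = 0 → root; f(1) = 2; f(2) = 0 → root.
Roots: {0, 2}.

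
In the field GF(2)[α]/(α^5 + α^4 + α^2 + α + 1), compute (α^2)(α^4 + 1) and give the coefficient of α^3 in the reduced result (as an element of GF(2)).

1

Multiply in GF(2)[α]: (α^2)·(α^4 + 1) = α^6 + α^2.
Reduce using α^5 ≡ α^4 + α^2 + α + 1 (mod α^5 + α^4 + α^2 + α + 1).
Reduced: α^4 + α^3 + α^2 + 1.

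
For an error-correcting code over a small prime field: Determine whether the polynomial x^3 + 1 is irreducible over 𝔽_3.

No

Write g(x) = x^3 + 1.
Check for roots in 𝔽_3: g(0) = 1; g(1) = 2; g(2) = 0 → root.
g(2) = 0, so (x − 2) divides g(x); g is reducible.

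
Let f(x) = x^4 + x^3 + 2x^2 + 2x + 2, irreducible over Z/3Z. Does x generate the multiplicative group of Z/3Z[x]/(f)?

|GF(3^4)^×| = 3^4 − 1 = 80. Prime factorization: 80 = 2^4·5.
f is primitive ⇔ x has order 80 in GF(3)[x]/(f), i.e. x^(80/q) ≠ 1 for each prime q | 80.
x^(40) mod f = 2.
x^(16) mod f = x^2 + x.
None equal 1, so x has full order 80; f is primitive.

Yes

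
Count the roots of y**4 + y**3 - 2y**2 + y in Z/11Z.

2

Write h(y) = y**4 + y**3 - 2y**2 + y.
Evaluate at each of the 11 elements of Z/11Z:
h(0) = 0 → root; h(1) = 1; h(2) = 7; h(3) = 5; h(4) = 6; h(5) = 1; h(6) = 5; h(7) = 2; h(8) = 0 → root; h(9) = 9; h(10) = 8.
Roots: {0, 8}.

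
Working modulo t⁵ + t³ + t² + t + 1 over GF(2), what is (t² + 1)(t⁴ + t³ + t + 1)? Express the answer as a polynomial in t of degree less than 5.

Multiply in GF(2)[t]: (t² + 1)·(t⁴ + t³ + t + 1) = t⁶ + t⁵ + t⁴ + t² + t + 1.
Reduce using t⁵ ≡ t³ + t² + t + 1 (mod t⁵ + t³ + t² + t + 1).
Reduced: t² + t.

t^2 + t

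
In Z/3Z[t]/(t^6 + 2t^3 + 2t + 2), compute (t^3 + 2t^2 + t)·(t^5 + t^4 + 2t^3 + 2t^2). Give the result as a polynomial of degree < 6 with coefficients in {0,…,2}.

2t^5 + 2t^3 + t^2 + 2t + 2

Multiply in Z/3Z[t]: (t^3 + 2t^2 + t)·(t^5 + t^4 + 2t^3 + 2t^2) = t^8 + 2t^6 + t^5 + 2t^3.
Reduce using t^6 ≡ t^3 + t + 1 (mod t^6 + 2t^3 + 2t + 2).
Reduced: 2t^5 + 2t^3 + t^2 + 2t + 2.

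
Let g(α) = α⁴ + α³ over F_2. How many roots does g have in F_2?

2

Evaluate at each of the 2 elements of F_2:
g(0) = 0 → root; g(1) = 0 → root.
Roots: {0, 1}.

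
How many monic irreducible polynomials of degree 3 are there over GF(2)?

2

By the necklace-counting formula, N_2(3) = (1/3) Σ_{d|3} μ(3/d)·2^d.
Divisors of 3: 1, 3; μ(3/d) for each: -1, 1.
Σ = − 2^1 + 2^3 = 6.
N = 6/3 = 2.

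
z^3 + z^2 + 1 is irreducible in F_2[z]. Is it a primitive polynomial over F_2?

Write f(z) = z^3 + z^2 + 1.
|GF(2^3)^×| = 2^3 − 1 = 7. Prime factorization: 7 = 7.
f is primitive ⇔ z has order 7 in GF(2)[z]/(f), i.e. z^(7/q) ≠ 1 for each prime q | 7.
z^(1) mod f = z.
None equal 1, so z has full order 7; f is primitive.

Yes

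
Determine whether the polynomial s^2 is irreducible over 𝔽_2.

Write m(s) = s^2.
Check for roots in 𝔽_2: m(0) = 0 → root; m(1) = 1.
m(0) = 0, so (s) divides m(s); m is reducible.

No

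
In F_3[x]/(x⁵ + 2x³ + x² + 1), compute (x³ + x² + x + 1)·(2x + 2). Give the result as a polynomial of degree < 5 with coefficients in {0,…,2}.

Multiply in F_3[x]: (x³ + x² + x + 1)·(2x + 2) = 2x⁴ + x³ + x² + x + 2.
Reduced: 2x⁴ + x³ + x² + x + 2.

2x^4 + x^3 + x^2 + x + 2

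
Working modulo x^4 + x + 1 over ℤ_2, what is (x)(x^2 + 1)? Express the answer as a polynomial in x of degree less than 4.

x^3 + x

Multiply in ℤ_2[x]: (x)·(x^2 + 1) = x^3 + x.
Reduced: x^3 + x.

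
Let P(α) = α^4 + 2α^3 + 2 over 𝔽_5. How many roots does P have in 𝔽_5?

Evaluate at each of the 5 elements of 𝔽_5:
P(0) = 2; P(1) = 0 → root; P(2) = 4; P(3) = 2; P(4) = 1.
Roots: {1}.

1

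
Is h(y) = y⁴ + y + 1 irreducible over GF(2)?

Check for roots in GF(2): h(0) = 1; h(1) = 1.
No roots, so no linear factors.
Monic irreducibles of degree 2 over GF(2): y² + y + 1.
None of them divide h (all give nonzero remainder).
No irreducible factor of degree ≤ 2 exists, so h is irreducible over GF(2).

Yes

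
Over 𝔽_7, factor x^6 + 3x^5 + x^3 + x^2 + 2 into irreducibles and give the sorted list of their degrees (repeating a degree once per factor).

1, 2, 3

Write f(x) = x^6 + 3x^5 + x^3 + x^2 + 2.
Linear factors from roots: (x + 1).
Complete factorization: f(x) = (x + 1)·(x^2 + 3x - 2)·(x^3 - x^2 + 3x - 1).
Factor degrees with multiplicity: 1 + 2 + 3 = 6.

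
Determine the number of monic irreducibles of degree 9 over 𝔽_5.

The number of monic irreducibles of degree 9 over GF(5) is (1/9)·Σ_{d∣9} μ(9/d) 5^d.
Divisors of 9: 1, 3, 9; μ(9/d) for each: 0, -1, 1.
Σ = − 5^3 + 5^9 = 1953000.
N = 1953000/9 = 217000.

217000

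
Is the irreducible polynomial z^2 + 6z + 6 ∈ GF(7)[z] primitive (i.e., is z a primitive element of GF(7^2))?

Write f(z) = z^2 + 6z + 6.
|GF(7^2)^×| = 7^2 − 1 = 48. Prime factorization: 48 = 2^4·3.
f is primitive ⇔ z has order 48 in GF(7)[z]/(f), i.e. z^(48/q) ≠ 1 for each prime q | 48.
z^(24) mod f = 6.
z^(16) mod f = 1
Since z^(16) = 1, the order of z divides 16 < 48; not primitive.

No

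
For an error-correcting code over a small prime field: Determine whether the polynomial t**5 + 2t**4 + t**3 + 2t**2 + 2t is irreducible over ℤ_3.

No

Write f(t) = t**5 + 2t**4 + t**3 + 2t**2 + 2t.
Check for roots in ℤ_3: f(0) = 0 → root; f(1) = 2; f(2) = 0 → root.
f(0) = 0, so (t) divides f(t); f is reducible.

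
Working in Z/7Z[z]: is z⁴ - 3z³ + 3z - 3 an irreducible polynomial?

Yes

Write P(z) = z⁴ - 3z³ + 3z - 3.
Check for roots in Z/7Z: P(0) = 4; P(1) = 5; P(2) = 2; P(3) = 6; P(4) = 3; P(5) = 3; P(6) = 5.
No roots, so no linear factors.
Degree-2 irreducible divisors: test the 21 monic irreducibles of degree 2 over GF(7).
None of them divide P (all give nonzero remainder).
No irreducible factor of degree ≤ 2 exists, so P is irreducible over GF(7).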